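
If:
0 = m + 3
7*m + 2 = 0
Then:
No Solution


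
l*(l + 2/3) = l^2 + 2*l/3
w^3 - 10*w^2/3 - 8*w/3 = w*(w - 4)*(w + 2/3)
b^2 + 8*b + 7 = (b + 1)*(b + 7)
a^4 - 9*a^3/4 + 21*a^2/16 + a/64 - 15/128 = (a - 5/4)*(a - 3/4)*(a - 1/2)*(a + 1/4)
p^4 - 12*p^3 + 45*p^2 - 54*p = p*(p - 6)*(p - 3)^2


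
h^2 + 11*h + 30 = (h + 5)*(h + 6)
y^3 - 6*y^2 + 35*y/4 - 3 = (y - 4)*(y - 3/2)*(y - 1/2)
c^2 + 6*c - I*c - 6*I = (c + 6)*(c - I)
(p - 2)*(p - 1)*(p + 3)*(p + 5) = p^4 + 5*p^3 - 7*p^2 - 29*p + 30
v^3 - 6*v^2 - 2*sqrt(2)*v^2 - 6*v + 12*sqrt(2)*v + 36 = (v - 6)*(v - 3*sqrt(2))*(v + sqrt(2))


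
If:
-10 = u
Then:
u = -10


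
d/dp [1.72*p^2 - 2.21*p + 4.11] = 3.44*p - 2.21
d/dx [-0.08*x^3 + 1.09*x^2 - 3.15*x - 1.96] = -0.24*x^2 + 2.18*x - 3.15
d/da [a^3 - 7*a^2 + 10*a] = 3*a^2 - 14*a + 10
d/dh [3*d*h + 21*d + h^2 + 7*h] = 3*d + 2*h + 7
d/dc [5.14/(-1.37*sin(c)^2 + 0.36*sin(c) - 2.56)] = (14.0836*sin(c) - 1.8504)*cos(c)/(1.37*sin(c)^2 - 0.36*sin(c) + 2.56)^2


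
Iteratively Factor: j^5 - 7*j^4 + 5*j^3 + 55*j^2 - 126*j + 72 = (j - 3)*(j^4 - 4*j^3 - 7*j^2 + 34*j - 24) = (j - 3)*(j - 2)*(j^3 - 2*j^2 - 11*j + 12) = (j - 3)*(j - 2)*(j + 3)*(j^2 - 5*j + 4) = (j - 3)*(j - 2)*(j - 1)*(j + 3)*(j - 4)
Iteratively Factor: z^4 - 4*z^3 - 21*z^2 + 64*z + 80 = (z + 1)*(z^3 - 5*z^2 - 16*z + 80) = (z + 1)*(z + 4)*(z^2 - 9*z + 20) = (z - 4)*(z + 1)*(z + 4)*(z - 5)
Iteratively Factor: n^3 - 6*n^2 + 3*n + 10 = (n - 5)*(n^2 - n - 2) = (n - 5)*(n + 1)*(n - 2)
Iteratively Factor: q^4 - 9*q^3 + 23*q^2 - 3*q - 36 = (q - 3)*(q^3 - 6*q^2 + 5*q + 12) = (q - 4)*(q - 3)*(q^2 - 2*q - 3) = (q - 4)*(q - 3)*(q + 1)*(q - 3)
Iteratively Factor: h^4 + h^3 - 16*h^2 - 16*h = (h + 1)*(h^3 - 16*h) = h*(h + 1)*(h^2 - 16) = h*(h + 1)*(h + 4)*(h - 4)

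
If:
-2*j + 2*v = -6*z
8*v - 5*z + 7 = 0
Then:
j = 29*z/8 - 7/8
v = 5*z/8 - 7/8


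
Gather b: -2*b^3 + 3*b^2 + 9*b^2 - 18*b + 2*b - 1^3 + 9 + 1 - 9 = -2*b^3 + 12*b^2 - 16*b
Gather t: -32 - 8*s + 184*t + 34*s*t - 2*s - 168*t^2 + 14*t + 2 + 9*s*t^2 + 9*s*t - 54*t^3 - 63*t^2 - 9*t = -10*s - 54*t^3 + t^2*(9*s - 231) + t*(43*s + 189) - 30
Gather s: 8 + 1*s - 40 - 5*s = -4*s - 32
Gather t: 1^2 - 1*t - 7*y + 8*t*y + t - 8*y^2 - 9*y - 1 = 8*t*y - 8*y^2 - 16*y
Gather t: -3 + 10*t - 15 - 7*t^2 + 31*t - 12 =-7*t^2 + 41*t - 30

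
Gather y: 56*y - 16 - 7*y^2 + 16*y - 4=-7*y^2 + 72*y - 20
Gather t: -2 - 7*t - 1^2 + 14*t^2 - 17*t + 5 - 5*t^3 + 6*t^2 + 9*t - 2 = -5*t^3 + 20*t^2 - 15*t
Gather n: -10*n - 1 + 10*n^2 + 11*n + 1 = 10*n^2 + n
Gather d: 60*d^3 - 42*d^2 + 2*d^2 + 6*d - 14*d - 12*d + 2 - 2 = 60*d^3 - 40*d^2 - 20*d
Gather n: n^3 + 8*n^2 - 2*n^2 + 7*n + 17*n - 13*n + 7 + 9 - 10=n^3 + 6*n^2 + 11*n + 6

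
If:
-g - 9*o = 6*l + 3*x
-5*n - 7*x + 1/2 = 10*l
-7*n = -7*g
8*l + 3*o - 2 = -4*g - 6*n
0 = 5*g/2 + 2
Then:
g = -4/5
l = 2179/1560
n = -4/5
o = -229/585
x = -211/156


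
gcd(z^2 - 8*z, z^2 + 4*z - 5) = 1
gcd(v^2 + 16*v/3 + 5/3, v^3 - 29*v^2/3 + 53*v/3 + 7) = v + 1/3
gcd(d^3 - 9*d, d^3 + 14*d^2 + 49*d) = d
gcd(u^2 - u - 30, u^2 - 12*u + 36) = u - 6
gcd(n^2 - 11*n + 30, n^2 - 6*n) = n - 6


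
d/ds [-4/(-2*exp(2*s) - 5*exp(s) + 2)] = (-16*exp(s) - 20)*exp(s)/(2*exp(2*s) + 5*exp(s) - 2)^2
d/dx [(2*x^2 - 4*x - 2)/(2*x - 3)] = 4*(x^2 - 3*x + 4)/(4*x^2 - 12*x + 9)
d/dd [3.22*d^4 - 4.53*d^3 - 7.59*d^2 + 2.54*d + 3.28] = 12.88*d^3 - 13.59*d^2 - 15.18*d + 2.54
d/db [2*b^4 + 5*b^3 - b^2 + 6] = b*(8*b^2 + 15*b - 2)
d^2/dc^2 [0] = 0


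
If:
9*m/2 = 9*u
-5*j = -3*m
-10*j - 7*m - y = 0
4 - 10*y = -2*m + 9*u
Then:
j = -8/425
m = -8/255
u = -4/255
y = 104/255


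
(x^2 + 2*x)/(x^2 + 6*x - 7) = x*(x + 2)/(x^2 + 6*x - 7)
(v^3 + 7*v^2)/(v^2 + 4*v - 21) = v^2/(v - 3)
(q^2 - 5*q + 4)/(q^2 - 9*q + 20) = (q - 1)/(q - 5)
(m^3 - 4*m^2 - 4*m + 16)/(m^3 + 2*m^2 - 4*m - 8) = (m - 4)/(m + 2)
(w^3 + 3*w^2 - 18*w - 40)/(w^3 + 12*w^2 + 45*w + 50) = (w - 4)/(w + 5)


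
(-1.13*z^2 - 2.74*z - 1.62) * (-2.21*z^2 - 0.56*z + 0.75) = 2.4973*z^4 + 6.6882*z^3 + 4.2671*z^2 - 1.1478*z - 1.215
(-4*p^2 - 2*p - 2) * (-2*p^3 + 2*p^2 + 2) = 8*p^5 - 4*p^4 - 12*p^2 - 4*p - 4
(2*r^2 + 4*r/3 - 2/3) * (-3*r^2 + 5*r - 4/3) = -6*r^4 + 6*r^3 + 6*r^2 - 46*r/9 + 8/9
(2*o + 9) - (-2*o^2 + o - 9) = 2*o^2 + o + 18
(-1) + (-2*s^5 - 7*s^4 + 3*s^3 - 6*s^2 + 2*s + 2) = -2*s^5 - 7*s^4 + 3*s^3 - 6*s^2 + 2*s + 1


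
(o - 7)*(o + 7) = o^2 - 49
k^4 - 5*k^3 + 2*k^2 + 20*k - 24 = (k - 3)*(k - 2)^2*(k + 2)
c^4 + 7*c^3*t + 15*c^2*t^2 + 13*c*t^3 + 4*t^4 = (c + t)^3*(c + 4*t)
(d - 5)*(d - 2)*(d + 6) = d^3 - d^2 - 32*d + 60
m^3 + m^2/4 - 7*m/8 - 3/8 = (m - 1)*(m + 1/2)*(m + 3/4)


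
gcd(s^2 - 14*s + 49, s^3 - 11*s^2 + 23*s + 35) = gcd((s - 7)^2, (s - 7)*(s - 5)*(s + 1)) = s - 7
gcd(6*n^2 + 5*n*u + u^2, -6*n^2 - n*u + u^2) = 2*n + u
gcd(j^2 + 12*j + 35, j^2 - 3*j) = 1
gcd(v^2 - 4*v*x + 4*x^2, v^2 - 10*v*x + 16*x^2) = -v + 2*x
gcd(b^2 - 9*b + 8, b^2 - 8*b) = b - 8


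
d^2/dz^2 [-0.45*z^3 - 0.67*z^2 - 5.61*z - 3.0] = -2.7*z - 1.34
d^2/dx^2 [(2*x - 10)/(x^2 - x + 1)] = 4*(3*(2 - x)*(x^2 - x + 1) + (x - 5)*(2*x - 1)^2)/(x^2 - x + 1)^3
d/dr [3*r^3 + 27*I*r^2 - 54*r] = 9*r^2 + 54*I*r - 54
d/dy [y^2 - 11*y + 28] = 2*y - 11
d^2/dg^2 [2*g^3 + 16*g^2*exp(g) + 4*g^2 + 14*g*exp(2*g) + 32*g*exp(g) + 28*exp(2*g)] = 16*g^2*exp(g) + 56*g*exp(2*g) + 96*g*exp(g) + 12*g + 168*exp(2*g) + 96*exp(g) + 8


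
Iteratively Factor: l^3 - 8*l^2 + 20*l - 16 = (l - 2)*(l^2 - 6*l + 8) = (l - 2)^2*(l - 4)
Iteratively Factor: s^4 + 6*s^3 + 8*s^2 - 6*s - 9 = (s - 1)*(s^3 + 7*s^2 + 15*s + 9) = (s - 1)*(s + 1)*(s^2 + 6*s + 9) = (s - 1)*(s + 1)*(s + 3)*(s + 3)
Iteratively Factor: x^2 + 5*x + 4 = (x + 1)*(x + 4)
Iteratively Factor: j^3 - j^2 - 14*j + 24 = (j - 3)*(j^2 + 2*j - 8) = (j - 3)*(j - 2)*(j + 4)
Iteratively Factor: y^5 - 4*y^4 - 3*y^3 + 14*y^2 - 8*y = (y)*(y^4 - 4*y^3 - 3*y^2 + 14*y - 8) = y*(y + 2)*(y^3 - 6*y^2 + 9*y - 4) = y*(y - 1)*(y + 2)*(y^2 - 5*y + 4) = y*(y - 4)*(y - 1)*(y + 2)*(y - 1)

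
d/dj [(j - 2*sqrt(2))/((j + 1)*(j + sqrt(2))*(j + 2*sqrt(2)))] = ((-j + 2*sqrt(2))*(j + 1)*(j + sqrt(2)) + (-j + 2*sqrt(2))*(j + 1)*(j + 2*sqrt(2)) + (-j + 2*sqrt(2))*(j + sqrt(2))*(j + 2*sqrt(2)) + (j + 1)*(j + sqrt(2))*(j + 2*sqrt(2)))/((j + 1)^2*(j + sqrt(2))^2*(j + 2*sqrt(2))^2)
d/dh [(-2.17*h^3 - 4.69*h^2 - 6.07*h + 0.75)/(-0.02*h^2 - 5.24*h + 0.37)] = (0.0434*h^4 + 22.7416*h^3 + 22.0455*h^2 - 3.4406*h + 1.6841)/(0.0004*h^4 + 0.2096*h^3 + 27.4428*h^2 - 3.8776*h + 0.1369)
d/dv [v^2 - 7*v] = 2*v - 7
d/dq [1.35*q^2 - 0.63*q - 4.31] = 2.7*q - 0.63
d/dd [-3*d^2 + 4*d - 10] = 4 - 6*d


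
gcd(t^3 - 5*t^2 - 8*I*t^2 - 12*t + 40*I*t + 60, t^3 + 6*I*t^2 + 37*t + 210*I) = t - 6*I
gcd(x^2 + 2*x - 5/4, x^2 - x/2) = x - 1/2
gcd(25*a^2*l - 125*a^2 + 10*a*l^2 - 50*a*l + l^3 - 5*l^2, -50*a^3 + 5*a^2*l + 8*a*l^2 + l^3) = 25*a^2 + 10*a*l + l^2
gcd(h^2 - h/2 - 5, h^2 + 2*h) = h + 2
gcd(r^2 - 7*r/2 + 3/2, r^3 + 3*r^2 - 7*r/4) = r - 1/2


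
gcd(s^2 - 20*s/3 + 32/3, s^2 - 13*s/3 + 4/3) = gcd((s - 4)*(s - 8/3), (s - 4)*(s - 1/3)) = s - 4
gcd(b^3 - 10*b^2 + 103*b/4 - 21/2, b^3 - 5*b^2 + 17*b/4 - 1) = b - 1/2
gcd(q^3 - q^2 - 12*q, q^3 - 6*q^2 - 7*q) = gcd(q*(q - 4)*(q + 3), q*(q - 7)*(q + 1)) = q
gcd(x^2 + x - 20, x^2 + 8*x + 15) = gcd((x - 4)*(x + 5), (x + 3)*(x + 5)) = x + 5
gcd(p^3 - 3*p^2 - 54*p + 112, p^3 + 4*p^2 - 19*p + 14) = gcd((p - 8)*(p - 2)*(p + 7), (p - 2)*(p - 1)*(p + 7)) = p^2 + 5*p - 14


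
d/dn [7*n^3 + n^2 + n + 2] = 21*n^2 + 2*n + 1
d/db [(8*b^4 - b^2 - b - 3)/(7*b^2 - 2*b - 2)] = (112*b^5 - 48*b^4 - 64*b^3 + 9*b^2 + 46*b - 4)/(49*b^4 - 28*b^3 - 24*b^2 + 8*b + 4)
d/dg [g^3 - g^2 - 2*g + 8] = 3*g^2 - 2*g - 2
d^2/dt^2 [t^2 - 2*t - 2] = 2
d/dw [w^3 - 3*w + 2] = 3*w^2 - 3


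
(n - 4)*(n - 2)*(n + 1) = n^3 - 5*n^2 + 2*n + 8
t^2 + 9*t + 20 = (t + 4)*(t + 5)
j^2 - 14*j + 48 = (j - 8)*(j - 6)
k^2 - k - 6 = (k - 3)*(k + 2)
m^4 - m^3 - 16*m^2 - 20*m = m*(m - 5)*(m + 2)^2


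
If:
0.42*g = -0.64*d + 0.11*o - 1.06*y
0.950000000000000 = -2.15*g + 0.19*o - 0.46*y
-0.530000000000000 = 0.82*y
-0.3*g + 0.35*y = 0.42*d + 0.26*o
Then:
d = 1.04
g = -0.48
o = -2.00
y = -0.65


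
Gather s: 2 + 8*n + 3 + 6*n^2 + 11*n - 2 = 6*n^2 + 19*n + 3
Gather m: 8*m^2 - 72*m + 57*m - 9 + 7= 8*m^2 - 15*m - 2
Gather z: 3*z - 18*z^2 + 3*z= -18*z^2 + 6*z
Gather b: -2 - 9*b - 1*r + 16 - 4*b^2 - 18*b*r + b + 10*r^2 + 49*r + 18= -4*b^2 + b*(-18*r - 8) + 10*r^2 + 48*r + 32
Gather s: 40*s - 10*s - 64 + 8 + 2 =30*s - 54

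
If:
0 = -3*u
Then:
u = 0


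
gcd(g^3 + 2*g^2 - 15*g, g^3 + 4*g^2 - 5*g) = g^2 + 5*g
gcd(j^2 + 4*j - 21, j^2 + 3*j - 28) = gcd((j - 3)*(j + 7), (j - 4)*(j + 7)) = j + 7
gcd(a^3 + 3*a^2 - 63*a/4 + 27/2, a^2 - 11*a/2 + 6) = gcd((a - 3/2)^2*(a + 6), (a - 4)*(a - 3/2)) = a - 3/2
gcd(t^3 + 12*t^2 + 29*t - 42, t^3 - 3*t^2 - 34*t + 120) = t + 6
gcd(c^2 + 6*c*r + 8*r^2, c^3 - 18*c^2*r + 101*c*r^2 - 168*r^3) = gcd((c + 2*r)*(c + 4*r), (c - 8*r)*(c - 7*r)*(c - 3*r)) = 1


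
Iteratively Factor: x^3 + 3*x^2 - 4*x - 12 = (x - 2)*(x^2 + 5*x + 6) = (x - 2)*(x + 3)*(x + 2)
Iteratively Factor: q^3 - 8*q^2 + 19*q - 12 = (q - 1)*(q^2 - 7*q + 12) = (q - 3)*(q - 1)*(q - 4)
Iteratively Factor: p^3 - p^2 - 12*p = (p - 4)*(p^2 + 3*p) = (p - 4)*(p + 3)*(p)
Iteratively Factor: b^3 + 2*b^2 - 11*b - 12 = (b + 1)*(b^2 + b - 12) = (b + 1)*(b + 4)*(b - 3)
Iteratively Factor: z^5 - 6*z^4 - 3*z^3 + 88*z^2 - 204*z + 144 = (z - 3)*(z^4 - 3*z^3 - 12*z^2 + 52*z - 48) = (z - 3)*(z - 2)*(z^3 - z^2 - 14*z + 24) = (z - 3)*(z - 2)^2*(z^2 + z - 12) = (z - 3)*(z - 2)^2*(z + 4)*(z - 3)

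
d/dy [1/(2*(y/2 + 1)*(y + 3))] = (-2*y - 5)/(y^4 + 10*y^3 + 37*y^2 + 60*y + 36)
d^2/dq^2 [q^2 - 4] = 2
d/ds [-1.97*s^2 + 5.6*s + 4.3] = 5.6 - 3.94*s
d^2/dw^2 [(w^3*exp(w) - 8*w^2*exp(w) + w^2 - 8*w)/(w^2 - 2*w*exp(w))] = (w^4*exp(w) + 2*w^3*exp(2*w) - 6*w^3*exp(w) - 28*w^2*exp(2*w) + 2*w^2*exp(w) + 68*w*exp(2*w) - 20*w*exp(w) + 8*exp(3*w) - 72*exp(2*w) + 68*exp(w) - 16)/(w^3 - 6*w^2*exp(w) + 12*w*exp(2*w) - 8*exp(3*w))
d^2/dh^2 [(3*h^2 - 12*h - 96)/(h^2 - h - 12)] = 6*(-3*h^3 - 60*h^2 - 48*h - 224)/(h^6 - 3*h^5 - 33*h^4 + 71*h^3 + 396*h^2 - 432*h - 1728)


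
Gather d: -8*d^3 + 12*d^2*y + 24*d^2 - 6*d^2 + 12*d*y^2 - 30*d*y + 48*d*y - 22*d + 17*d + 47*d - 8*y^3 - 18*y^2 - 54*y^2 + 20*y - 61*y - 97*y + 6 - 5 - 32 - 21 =-8*d^3 + d^2*(12*y + 18) + d*(12*y^2 + 18*y + 42) - 8*y^3 - 72*y^2 - 138*y - 52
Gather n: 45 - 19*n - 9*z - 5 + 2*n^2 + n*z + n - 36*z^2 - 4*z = 2*n^2 + n*(z - 18) - 36*z^2 - 13*z + 40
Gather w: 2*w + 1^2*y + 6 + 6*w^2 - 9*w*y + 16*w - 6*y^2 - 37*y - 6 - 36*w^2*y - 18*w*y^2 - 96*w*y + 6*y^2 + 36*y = w^2*(6 - 36*y) + w*(-18*y^2 - 105*y + 18)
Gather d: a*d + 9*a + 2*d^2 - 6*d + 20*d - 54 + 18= 9*a + 2*d^2 + d*(a + 14) - 36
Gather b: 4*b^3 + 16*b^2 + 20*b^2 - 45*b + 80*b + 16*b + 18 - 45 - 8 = 4*b^3 + 36*b^2 + 51*b - 35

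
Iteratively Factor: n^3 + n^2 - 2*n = (n + 2)*(n^2 - n) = (n - 1)*(n + 2)*(n)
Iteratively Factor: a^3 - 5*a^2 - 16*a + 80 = (a + 4)*(a^2 - 9*a + 20) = (a - 4)*(a + 4)*(a - 5)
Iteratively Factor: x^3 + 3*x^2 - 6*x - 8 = (x + 4)*(x^2 - x - 2) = (x - 2)*(x + 4)*(x + 1)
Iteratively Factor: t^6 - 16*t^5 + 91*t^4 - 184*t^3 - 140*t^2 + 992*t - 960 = (t - 4)*(t^5 - 12*t^4 + 43*t^3 - 12*t^2 - 188*t + 240) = (t - 4)^2*(t^4 - 8*t^3 + 11*t^2 + 32*t - 60) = (t - 5)*(t - 4)^2*(t^3 - 3*t^2 - 4*t + 12) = (t - 5)*(t - 4)^2*(t - 3)*(t^2 - 4) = (t - 5)*(t - 4)^2*(t - 3)*(t + 2)*(t - 2)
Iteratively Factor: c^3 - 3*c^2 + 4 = (c + 1)*(c^2 - 4*c + 4) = (c - 2)*(c + 1)*(c - 2)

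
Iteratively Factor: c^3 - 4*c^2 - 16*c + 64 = (c - 4)*(c^2 - 16) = (c - 4)*(c + 4)*(c - 4)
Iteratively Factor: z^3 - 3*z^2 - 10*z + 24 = (z - 4)*(z^2 + z - 6) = (z - 4)*(z + 3)*(z - 2)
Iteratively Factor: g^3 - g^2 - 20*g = (g)*(g^2 - g - 20) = g*(g - 5)*(g + 4)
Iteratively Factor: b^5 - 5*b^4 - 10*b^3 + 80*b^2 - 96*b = (b - 4)*(b^4 - b^3 - 14*b^2 + 24*b) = (b - 4)*(b - 3)*(b^3 + 2*b^2 - 8*b) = b*(b - 4)*(b - 3)*(b^2 + 2*b - 8) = b*(b - 4)*(b - 3)*(b - 2)*(b + 4)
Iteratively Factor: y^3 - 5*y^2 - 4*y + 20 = (y - 5)*(y^2 - 4) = (y - 5)*(y - 2)*(y + 2)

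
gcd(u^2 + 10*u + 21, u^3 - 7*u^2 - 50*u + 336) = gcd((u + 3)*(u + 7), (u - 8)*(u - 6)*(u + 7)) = u + 7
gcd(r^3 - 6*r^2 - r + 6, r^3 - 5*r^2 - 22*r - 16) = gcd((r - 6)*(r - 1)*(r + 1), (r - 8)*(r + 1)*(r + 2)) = r + 1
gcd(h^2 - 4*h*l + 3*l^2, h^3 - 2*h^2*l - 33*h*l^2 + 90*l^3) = h - 3*l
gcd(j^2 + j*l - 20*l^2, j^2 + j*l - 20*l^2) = j^2 + j*l - 20*l^2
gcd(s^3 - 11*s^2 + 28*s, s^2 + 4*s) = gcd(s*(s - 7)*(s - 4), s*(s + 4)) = s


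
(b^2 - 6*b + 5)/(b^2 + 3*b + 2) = (b^2 - 6*b + 5)/(b^2 + 3*b + 2)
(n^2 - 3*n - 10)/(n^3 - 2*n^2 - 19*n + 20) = (n + 2)/(n^2 + 3*n - 4)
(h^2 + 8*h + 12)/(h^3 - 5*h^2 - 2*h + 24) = (h + 6)/(h^2 - 7*h + 12)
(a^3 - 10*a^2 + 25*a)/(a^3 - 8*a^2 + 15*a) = (a - 5)/(a - 3)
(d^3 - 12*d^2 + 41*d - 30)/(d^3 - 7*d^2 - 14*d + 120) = (d - 1)/(d + 4)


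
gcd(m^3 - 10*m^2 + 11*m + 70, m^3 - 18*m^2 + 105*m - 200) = m - 5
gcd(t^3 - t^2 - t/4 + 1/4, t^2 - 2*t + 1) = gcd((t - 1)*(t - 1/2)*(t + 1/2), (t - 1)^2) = t - 1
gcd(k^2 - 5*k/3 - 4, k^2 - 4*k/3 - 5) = k - 3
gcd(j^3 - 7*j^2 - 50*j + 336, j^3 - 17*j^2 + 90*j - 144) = j^2 - 14*j + 48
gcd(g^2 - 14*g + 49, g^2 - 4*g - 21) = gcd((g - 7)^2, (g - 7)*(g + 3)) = g - 7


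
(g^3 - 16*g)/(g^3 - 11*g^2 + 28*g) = (g + 4)/(g - 7)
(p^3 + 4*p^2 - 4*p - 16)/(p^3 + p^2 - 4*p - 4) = (p + 4)/(p + 1)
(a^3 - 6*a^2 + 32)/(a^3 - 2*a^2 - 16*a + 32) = (a^2 - 2*a - 8)/(a^2 + 2*a - 8)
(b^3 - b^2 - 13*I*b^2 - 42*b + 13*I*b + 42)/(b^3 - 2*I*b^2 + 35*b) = (b^2 - b*(1 + 6*I) + 6*I)/(b*(b + 5*I))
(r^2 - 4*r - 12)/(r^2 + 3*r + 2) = (r - 6)/(r + 1)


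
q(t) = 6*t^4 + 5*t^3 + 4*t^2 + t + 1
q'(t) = 24*t^3 + 15*t^2 + 8*t + 1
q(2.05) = 168.90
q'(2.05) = 287.20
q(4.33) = 2595.37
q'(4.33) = 2265.26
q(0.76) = 8.27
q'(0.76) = 26.28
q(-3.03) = 401.34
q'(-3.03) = -553.16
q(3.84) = 1651.53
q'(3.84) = 1611.86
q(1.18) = 27.60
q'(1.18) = 70.76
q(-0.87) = 3.30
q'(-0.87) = -10.41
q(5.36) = 5843.57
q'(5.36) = 4170.60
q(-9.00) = 36037.00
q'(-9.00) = -16352.00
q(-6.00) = 6835.00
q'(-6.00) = -4691.00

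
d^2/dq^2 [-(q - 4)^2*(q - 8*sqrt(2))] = -6*q + 16 + 16*sqrt(2)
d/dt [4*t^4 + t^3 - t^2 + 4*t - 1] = 16*t^3 + 3*t^2 - 2*t + 4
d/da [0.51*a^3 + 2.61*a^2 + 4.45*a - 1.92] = 1.53*a^2 + 5.22*a + 4.45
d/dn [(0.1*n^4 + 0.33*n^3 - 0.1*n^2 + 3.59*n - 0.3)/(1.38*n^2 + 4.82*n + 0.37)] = (0.276*n^5 + 1.9014*n^4 + 3.3292*n^3 - 5.0699*n^2 + 0.753999999999998*n + 2.7743)/(1.9044*n^4 + 13.3032*n^3 + 24.2536*n^2 + 3.5668*n + 0.1369)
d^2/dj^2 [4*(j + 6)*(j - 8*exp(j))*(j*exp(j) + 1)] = 4*j^3*exp(j) - 128*j^2*exp(2*j) + 48*j^2*exp(j) - 1024*j*exp(2*j) + 88*j*exp(j) - 832*exp(2*j) - 208*exp(j) + 8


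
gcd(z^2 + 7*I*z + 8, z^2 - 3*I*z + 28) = 1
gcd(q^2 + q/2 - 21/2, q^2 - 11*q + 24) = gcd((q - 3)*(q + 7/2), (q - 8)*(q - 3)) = q - 3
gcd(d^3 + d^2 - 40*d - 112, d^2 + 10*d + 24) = d + 4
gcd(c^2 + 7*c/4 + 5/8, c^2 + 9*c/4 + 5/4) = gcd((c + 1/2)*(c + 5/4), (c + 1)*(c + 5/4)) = c + 5/4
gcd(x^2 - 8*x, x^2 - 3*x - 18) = 1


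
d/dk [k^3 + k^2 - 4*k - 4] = 3*k^2 + 2*k - 4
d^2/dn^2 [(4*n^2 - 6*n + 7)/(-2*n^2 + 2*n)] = (2*n^3 - 21*n^2 + 21*n - 7)/(n^3*(n^3 - 3*n^2 + 3*n - 1))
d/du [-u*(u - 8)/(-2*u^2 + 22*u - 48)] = -3/(2*u^2 - 12*u + 18)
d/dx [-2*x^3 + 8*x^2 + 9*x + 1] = -6*x^2 + 16*x + 9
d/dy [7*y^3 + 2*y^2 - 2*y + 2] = 21*y^2 + 4*y - 2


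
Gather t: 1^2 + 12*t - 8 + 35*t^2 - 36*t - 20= 35*t^2 - 24*t - 27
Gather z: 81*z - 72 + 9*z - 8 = 90*z - 80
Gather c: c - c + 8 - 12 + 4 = 0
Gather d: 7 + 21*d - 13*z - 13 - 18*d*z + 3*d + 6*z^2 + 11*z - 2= d*(24 - 18*z) + 6*z^2 - 2*z - 8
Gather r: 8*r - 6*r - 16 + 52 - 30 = 2*r + 6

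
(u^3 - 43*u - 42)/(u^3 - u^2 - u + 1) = (u^2 - u - 42)/(u^2 - 2*u + 1)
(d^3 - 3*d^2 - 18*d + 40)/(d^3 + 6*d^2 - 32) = (d - 5)/(d + 4)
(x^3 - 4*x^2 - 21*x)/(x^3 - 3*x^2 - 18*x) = (x - 7)/(x - 6)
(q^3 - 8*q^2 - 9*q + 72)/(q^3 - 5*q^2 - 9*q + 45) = (q - 8)/(q - 5)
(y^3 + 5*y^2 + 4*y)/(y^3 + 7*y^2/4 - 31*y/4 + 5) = 4*y*(y + 1)/(4*y^2 - 9*y + 5)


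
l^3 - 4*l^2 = l^2*(l - 4)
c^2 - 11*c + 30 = (c - 6)*(c - 5)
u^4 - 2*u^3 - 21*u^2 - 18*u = u*(u - 6)*(u + 1)*(u + 3)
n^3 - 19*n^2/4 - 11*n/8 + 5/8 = (n - 5)*(n - 1/4)*(n + 1/2)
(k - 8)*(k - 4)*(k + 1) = k^3 - 11*k^2 + 20*k + 32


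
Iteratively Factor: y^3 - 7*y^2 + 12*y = (y)*(y^2 - 7*y + 12) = y*(y - 3)*(y - 4)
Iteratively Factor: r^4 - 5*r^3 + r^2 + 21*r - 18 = (r - 3)*(r^3 - 2*r^2 - 5*r + 6) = (r - 3)*(r - 1)*(r^2 - r - 6) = (r - 3)^2*(r - 1)*(r + 2)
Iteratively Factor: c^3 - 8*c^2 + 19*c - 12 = (c - 4)*(c^2 - 4*c + 3) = (c - 4)*(c - 3)*(c - 1)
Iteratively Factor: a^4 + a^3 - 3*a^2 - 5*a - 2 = (a + 1)*(a^3 - 3*a - 2) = (a + 1)^2*(a^2 - a - 2) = (a - 2)*(a + 1)^2*(a + 1)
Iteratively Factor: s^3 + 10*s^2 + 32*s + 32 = (s + 4)*(s^2 + 6*s + 8) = (s + 4)^2*(s + 2)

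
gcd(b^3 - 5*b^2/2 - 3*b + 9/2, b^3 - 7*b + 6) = b - 1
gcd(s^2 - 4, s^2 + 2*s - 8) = s - 2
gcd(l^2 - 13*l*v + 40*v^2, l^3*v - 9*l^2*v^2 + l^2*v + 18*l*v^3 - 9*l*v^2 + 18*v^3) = 1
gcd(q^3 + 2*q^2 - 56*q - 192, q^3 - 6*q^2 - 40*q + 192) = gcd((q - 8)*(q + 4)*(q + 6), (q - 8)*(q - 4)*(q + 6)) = q^2 - 2*q - 48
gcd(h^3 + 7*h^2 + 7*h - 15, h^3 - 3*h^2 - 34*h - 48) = h + 3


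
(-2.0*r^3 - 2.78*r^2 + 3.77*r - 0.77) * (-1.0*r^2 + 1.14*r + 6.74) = 2.0*r^5 + 0.5*r^4 - 20.4192*r^3 - 13.6694*r^2 + 24.532*r - 5.1898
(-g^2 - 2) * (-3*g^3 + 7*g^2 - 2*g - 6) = 3*g^5 - 7*g^4 + 8*g^3 - 8*g^2 + 4*g + 12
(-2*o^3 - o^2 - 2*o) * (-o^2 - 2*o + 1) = 2*o^5 + 5*o^4 + 2*o^3 + 3*o^2 - 2*o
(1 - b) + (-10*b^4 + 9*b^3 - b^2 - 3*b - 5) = -10*b^4 + 9*b^3 - b^2 - 4*b - 4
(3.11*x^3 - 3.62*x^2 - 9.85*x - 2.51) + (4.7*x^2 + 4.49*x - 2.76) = 3.11*x^3 + 1.08*x^2 - 5.36*x - 5.27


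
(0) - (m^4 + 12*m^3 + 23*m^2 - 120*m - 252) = -m^4 - 12*m^3 - 23*m^2 + 120*m + 252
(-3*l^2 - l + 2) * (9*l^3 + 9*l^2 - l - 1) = -27*l^5 - 36*l^4 + 12*l^3 + 22*l^2 - l - 2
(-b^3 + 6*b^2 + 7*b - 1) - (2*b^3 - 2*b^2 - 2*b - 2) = -3*b^3 + 8*b^2 + 9*b + 1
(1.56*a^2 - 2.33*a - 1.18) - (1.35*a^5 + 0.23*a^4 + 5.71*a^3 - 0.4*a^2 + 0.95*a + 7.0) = -1.35*a^5 - 0.23*a^4 - 5.71*a^3 + 1.96*a^2 - 3.28*a - 8.18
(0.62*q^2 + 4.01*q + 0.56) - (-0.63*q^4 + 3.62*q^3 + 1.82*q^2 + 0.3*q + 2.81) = 0.63*q^4 - 3.62*q^3 - 1.2*q^2 + 3.71*q - 2.25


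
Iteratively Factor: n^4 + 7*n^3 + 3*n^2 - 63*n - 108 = (n + 3)*(n^3 + 4*n^2 - 9*n - 36) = (n - 3)*(n + 3)*(n^2 + 7*n + 12) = (n - 3)*(n + 3)*(n + 4)*(n + 3)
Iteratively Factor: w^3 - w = (w)*(w^2 - 1) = w*(w + 1)*(w - 1)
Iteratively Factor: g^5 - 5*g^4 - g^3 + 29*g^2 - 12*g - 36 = (g - 3)*(g^4 - 2*g^3 - 7*g^2 + 8*g + 12) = (g - 3)*(g + 1)*(g^3 - 3*g^2 - 4*g + 12) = (g - 3)^2*(g + 1)*(g^2 - 4) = (g - 3)^2*(g + 1)*(g + 2)*(g - 2)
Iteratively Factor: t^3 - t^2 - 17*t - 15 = (t + 3)*(t^2 - 4*t - 5) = (t - 5)*(t + 3)*(t + 1)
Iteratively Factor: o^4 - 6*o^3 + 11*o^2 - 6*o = (o - 3)*(o^3 - 3*o^2 + 2*o) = (o - 3)*(o - 1)*(o^2 - 2*o) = o*(o - 3)*(o - 1)*(o - 2)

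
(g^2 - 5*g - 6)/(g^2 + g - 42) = (g + 1)/(g + 7)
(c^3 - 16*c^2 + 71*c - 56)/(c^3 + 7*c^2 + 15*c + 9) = (c^3 - 16*c^2 + 71*c - 56)/(c^3 + 7*c^2 + 15*c + 9)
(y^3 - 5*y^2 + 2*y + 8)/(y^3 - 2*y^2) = 1 - 3/y - 4/y^2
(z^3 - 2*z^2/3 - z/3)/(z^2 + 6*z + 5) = z*(3*z^2 - 2*z - 1)/(3*(z^2 + 6*z + 5))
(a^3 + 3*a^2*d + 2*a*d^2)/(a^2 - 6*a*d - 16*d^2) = a*(a + d)/(a - 8*d)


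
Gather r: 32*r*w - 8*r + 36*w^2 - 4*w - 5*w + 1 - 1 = r*(32*w - 8) + 36*w^2 - 9*w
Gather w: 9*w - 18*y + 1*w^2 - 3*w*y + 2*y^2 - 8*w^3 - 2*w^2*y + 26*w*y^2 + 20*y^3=-8*w^3 + w^2*(1 - 2*y) + w*(26*y^2 - 3*y + 9) + 20*y^3 + 2*y^2 - 18*y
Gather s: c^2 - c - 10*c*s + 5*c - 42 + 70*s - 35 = c^2 + 4*c + s*(70 - 10*c) - 77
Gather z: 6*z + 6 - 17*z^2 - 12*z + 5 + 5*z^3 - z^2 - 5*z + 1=5*z^3 - 18*z^2 - 11*z + 12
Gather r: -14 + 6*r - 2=6*r - 16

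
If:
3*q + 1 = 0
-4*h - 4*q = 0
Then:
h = 1/3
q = -1/3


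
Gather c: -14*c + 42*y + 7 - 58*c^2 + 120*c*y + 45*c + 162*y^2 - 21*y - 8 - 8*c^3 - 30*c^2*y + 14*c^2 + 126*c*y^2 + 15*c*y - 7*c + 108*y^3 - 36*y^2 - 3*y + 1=-8*c^3 + c^2*(-30*y - 44) + c*(126*y^2 + 135*y + 24) + 108*y^3 + 126*y^2 + 18*y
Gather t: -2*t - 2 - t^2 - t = -t^2 - 3*t - 2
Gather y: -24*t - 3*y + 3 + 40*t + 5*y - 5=16*t + 2*y - 2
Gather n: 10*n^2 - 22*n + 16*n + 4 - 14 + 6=10*n^2 - 6*n - 4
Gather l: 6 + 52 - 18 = 40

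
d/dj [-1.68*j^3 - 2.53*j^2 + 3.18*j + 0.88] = -5.04*j^2 - 5.06*j + 3.18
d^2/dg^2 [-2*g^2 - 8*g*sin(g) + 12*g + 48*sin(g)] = 8*g*sin(g) - 48*sin(g) - 16*cos(g) - 4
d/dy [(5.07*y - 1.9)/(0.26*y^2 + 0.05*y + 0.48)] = (-1.3182*y^2 + 0.988*y + 2.5286)/(0.0676*y^4 + 0.026*y^3 + 0.2521*y^2 + 0.048*y + 0.2304)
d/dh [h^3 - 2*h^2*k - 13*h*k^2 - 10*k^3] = 3*h^2 - 4*h*k - 13*k^2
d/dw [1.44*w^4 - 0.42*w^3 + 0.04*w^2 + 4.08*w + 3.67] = 5.76*w^3 - 1.26*w^2 + 0.08*w + 4.08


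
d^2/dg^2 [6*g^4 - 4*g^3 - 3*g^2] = 72*g^2 - 24*g - 6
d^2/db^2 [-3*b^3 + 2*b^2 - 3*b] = 4 - 18*b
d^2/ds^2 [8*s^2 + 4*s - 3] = 16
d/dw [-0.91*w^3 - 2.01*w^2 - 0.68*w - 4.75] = -2.73*w^2 - 4.02*w - 0.68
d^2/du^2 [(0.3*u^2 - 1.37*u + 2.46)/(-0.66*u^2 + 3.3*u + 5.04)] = (-2.22044604925031e-16*u^4 - 0.113256000000002*u^3 - 12.416976*u^2 + 59.490288*u - 130.757328)/(0.287496*u^6 - 4.31244*u^5 + 14.975928*u^4 + 29.92572*u^3 - 114.361632*u^2 - 251.47584*u - 128.024064)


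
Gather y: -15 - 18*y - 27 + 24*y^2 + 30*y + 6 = 24*y^2 + 12*y - 36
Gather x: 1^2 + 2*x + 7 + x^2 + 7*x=x^2 + 9*x + 8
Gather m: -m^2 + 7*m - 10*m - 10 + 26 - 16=-m^2 - 3*m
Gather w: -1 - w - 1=-w - 2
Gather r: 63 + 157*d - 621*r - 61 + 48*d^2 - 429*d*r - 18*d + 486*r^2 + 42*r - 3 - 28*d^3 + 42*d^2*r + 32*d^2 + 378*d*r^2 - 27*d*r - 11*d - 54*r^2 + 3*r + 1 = -28*d^3 + 80*d^2 + 128*d + r^2*(378*d + 432) + r*(42*d^2 - 456*d - 576)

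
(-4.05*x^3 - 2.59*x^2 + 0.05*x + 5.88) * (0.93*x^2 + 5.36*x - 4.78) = -3.7665*x^5 - 24.1167*x^4 + 5.5231*x^3 + 18.1166*x^2 + 31.2778*x - 28.1064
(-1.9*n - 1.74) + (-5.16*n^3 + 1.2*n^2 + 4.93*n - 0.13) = -5.16*n^3 + 1.2*n^2 + 3.03*n - 1.87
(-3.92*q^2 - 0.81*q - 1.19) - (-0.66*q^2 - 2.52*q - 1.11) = -3.26*q^2 + 1.71*q - 0.0799999999999998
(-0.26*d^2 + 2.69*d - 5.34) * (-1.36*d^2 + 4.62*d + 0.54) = 0.3536*d^4 - 4.8596*d^3 + 19.5498*d^2 - 23.2182*d - 2.8836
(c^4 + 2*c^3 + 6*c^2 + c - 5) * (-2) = -2*c^4 - 4*c^3 - 12*c^2 - 2*c + 10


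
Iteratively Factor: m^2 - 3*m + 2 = (m - 1)*(m - 2)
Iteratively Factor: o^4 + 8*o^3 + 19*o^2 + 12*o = (o + 4)*(o^3 + 4*o^2 + 3*o) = o*(o + 4)*(o^2 + 4*o + 3) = o*(o + 1)*(o + 4)*(o + 3)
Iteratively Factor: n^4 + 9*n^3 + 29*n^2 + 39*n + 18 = (n + 3)*(n^3 + 6*n^2 + 11*n + 6) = (n + 1)*(n + 3)*(n^2 + 5*n + 6) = (n + 1)*(n + 2)*(n + 3)*(n + 3)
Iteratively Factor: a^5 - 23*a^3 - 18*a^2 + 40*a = (a)*(a^4 - 23*a^2 - 18*a + 40) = a*(a - 1)*(a^3 + a^2 - 22*a - 40) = a*(a - 1)*(a + 4)*(a^2 - 3*a - 10) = a*(a - 1)*(a + 2)*(a + 4)*(a - 5)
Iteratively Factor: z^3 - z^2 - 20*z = (z + 4)*(z^2 - 5*z) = (z - 5)*(z + 4)*(z)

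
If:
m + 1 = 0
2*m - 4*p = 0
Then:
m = -1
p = -1/2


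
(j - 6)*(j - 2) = j^2 - 8*j + 12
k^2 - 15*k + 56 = (k - 8)*(k - 7)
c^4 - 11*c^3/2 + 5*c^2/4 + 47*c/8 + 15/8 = (c - 5)*(c - 3/2)*(c + 1/2)^2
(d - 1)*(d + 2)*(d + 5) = d^3 + 6*d^2 + 3*d - 10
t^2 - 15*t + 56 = (t - 8)*(t - 7)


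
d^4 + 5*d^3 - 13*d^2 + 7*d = d*(d - 1)^2*(d + 7)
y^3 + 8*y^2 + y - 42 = (y - 2)*(y + 3)*(y + 7)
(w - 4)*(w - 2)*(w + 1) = w^3 - 5*w^2 + 2*w + 8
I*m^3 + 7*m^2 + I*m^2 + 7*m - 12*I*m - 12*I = (m - 4*I)*(m - 3*I)*(I*m + I)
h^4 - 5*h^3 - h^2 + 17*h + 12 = (h - 4)*(h - 3)*(h + 1)^2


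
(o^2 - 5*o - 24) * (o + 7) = o^3 + 2*o^2 - 59*o - 168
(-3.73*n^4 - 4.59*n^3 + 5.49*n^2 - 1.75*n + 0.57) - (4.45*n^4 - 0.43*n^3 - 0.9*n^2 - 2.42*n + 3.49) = -8.18*n^4 - 4.16*n^3 + 6.39*n^2 + 0.67*n - 2.92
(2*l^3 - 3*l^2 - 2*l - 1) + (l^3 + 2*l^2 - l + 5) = 3*l^3 - l^2 - 3*l + 4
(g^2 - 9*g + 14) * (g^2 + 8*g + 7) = g^4 - g^3 - 51*g^2 + 49*g + 98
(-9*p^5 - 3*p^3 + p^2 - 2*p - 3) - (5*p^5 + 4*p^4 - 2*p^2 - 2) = -14*p^5 - 4*p^4 - 3*p^3 + 3*p^2 - 2*p - 1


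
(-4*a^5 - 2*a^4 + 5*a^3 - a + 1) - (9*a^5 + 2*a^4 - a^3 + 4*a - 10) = -13*a^5 - 4*a^4 + 6*a^3 - 5*a + 11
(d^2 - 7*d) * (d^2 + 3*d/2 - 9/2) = d^4 - 11*d^3/2 - 15*d^2 + 63*d/2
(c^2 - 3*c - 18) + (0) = c^2 - 3*c - 18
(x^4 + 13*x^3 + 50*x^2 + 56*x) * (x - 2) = x^5 + 11*x^4 + 24*x^3 - 44*x^2 - 112*x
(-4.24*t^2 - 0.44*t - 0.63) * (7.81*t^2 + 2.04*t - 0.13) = -33.1144*t^4 - 12.086*t^3 - 5.2667*t^2 - 1.228*t + 0.0819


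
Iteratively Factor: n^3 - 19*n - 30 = (n - 5)*(n^2 + 5*n + 6) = (n - 5)*(n + 2)*(n + 3)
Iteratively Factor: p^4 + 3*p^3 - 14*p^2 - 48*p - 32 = (p + 1)*(p^3 + 2*p^2 - 16*p - 32) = (p + 1)*(p + 2)*(p^2 - 16) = (p + 1)*(p + 2)*(p + 4)*(p - 4)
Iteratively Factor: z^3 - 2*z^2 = (z - 2)*(z^2) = z*(z - 2)*(z)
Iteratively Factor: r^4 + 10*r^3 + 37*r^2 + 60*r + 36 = (r + 3)*(r^3 + 7*r^2 + 16*r + 12) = (r + 3)^2*(r^2 + 4*r + 4) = (r + 2)*(r + 3)^2*(r + 2)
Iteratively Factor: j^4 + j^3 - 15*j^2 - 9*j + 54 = (j - 2)*(j^3 + 3*j^2 - 9*j - 27) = (j - 2)*(j + 3)*(j^2 - 9) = (j - 2)*(j + 3)^2*(j - 3)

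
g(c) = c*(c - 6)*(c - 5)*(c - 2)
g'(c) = c*(c - 6)*(c - 5) + c*(c - 6)*(c - 2) + c*(c - 5)*(c - 2) + (c - 6)*(c - 5)*(c - 2) = 4*c^3 - 39*c^2 + 104*c - 60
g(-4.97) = 3788.71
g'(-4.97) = -2031.27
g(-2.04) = 466.49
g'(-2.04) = -468.42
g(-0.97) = 119.88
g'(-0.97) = -201.23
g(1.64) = -8.65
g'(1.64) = 23.31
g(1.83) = -4.11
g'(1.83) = 24.23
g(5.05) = -0.73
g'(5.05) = -14.25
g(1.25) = -16.70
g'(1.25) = 16.88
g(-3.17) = 1227.84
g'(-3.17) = -909.01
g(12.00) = 5040.00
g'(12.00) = 2484.00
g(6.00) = 0.00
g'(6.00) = 24.00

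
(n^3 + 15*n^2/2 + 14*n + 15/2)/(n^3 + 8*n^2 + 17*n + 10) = (n + 3/2)/(n + 2)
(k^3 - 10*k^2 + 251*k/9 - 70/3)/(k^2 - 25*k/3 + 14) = k - 5/3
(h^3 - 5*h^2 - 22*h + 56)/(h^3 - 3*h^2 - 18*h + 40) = (h - 7)/(h - 5)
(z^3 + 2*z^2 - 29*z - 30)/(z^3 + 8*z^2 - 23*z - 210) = (z + 1)/(z + 7)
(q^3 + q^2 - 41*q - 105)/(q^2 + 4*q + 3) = (q^2 - 2*q - 35)/(q + 1)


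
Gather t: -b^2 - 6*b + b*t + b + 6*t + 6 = -b^2 - 5*b + t*(b + 6) + 6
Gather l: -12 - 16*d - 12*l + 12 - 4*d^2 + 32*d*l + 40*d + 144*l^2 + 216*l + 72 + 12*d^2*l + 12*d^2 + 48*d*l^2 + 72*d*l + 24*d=8*d^2 + 48*d + l^2*(48*d + 144) + l*(12*d^2 + 104*d + 204) + 72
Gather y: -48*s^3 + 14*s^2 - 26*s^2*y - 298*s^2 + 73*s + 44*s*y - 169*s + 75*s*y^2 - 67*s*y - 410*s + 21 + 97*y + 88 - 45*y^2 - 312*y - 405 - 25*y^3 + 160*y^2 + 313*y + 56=-48*s^3 - 284*s^2 - 506*s - 25*y^3 + y^2*(75*s + 115) + y*(-26*s^2 - 23*s + 98) - 240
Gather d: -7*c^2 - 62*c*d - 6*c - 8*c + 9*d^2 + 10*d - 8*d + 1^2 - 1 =-7*c^2 - 14*c + 9*d^2 + d*(2 - 62*c)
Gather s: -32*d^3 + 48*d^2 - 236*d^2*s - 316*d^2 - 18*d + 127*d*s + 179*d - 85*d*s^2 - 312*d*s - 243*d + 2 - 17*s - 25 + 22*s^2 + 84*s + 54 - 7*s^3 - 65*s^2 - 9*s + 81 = -32*d^3 - 268*d^2 - 82*d - 7*s^3 + s^2*(-85*d - 43) + s*(-236*d^2 - 185*d + 58) + 112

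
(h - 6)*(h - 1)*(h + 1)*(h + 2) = h^4 - 4*h^3 - 13*h^2 + 4*h + 12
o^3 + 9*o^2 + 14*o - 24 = (o - 1)*(o + 4)*(o + 6)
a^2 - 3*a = a*(a - 3)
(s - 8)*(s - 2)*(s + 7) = s^3 - 3*s^2 - 54*s + 112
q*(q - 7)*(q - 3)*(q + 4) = q^4 - 6*q^3 - 19*q^2 + 84*q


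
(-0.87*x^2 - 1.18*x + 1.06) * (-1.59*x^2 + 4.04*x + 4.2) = 1.3833*x^4 - 1.6386*x^3 - 10.1066*x^2 - 0.6736*x + 4.452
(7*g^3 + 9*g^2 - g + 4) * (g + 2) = 7*g^4 + 23*g^3 + 17*g^2 + 2*g + 8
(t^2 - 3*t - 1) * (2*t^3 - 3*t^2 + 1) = 2*t^5 - 9*t^4 + 7*t^3 + 4*t^2 - 3*t - 1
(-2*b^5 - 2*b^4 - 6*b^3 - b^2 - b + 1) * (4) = -8*b^5 - 8*b^4 - 24*b^3 - 4*b^2 - 4*b + 4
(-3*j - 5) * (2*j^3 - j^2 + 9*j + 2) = -6*j^4 - 7*j^3 - 22*j^2 - 51*j - 10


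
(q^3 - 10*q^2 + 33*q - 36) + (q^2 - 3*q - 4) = q^3 - 9*q^2 + 30*q - 40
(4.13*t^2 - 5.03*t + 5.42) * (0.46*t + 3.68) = 1.8998*t^3 + 12.8846*t^2 - 16.0172*t + 19.9456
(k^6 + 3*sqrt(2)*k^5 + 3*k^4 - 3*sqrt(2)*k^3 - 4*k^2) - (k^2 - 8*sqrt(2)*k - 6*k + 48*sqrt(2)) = k^6 + 3*sqrt(2)*k^5 + 3*k^4 - 3*sqrt(2)*k^3 - 5*k^2 + 6*k + 8*sqrt(2)*k - 48*sqrt(2)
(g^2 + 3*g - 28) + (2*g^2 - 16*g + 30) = 3*g^2 - 13*g + 2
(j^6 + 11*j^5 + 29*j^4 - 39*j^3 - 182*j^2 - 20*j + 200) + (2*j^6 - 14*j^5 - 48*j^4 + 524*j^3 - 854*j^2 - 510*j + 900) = 3*j^6 - 3*j^5 - 19*j^4 + 485*j^3 - 1036*j^2 - 530*j + 1100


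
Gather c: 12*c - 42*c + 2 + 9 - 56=-30*c - 45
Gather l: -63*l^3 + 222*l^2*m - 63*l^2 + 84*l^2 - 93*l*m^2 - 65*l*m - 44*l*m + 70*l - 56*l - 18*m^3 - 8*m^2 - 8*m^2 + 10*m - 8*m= -63*l^3 + l^2*(222*m + 21) + l*(-93*m^2 - 109*m + 14) - 18*m^3 - 16*m^2 + 2*m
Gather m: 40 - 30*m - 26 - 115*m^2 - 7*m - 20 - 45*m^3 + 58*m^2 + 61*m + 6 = -45*m^3 - 57*m^2 + 24*m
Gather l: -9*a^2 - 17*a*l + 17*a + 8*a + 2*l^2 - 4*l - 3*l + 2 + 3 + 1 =-9*a^2 + 25*a + 2*l^2 + l*(-17*a - 7) + 6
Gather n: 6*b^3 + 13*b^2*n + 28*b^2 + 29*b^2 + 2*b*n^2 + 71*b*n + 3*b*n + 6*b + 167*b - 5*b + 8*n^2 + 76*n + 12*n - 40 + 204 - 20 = 6*b^3 + 57*b^2 + 168*b + n^2*(2*b + 8) + n*(13*b^2 + 74*b + 88) + 144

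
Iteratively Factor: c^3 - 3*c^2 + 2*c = (c)*(c^2 - 3*c + 2) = c*(c - 1)*(c - 2)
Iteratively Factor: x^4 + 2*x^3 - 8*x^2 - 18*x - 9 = (x + 1)*(x^3 + x^2 - 9*x - 9) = (x + 1)*(x + 3)*(x^2 - 2*x - 3) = (x + 1)^2*(x + 3)*(x - 3)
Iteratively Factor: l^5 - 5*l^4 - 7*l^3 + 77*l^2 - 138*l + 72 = (l + 4)*(l^4 - 9*l^3 + 29*l^2 - 39*l + 18) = (l - 3)*(l + 4)*(l^3 - 6*l^2 + 11*l - 6) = (l - 3)*(l - 1)*(l + 4)*(l^2 - 5*l + 6) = (l - 3)*(l - 2)*(l - 1)*(l + 4)*(l - 3)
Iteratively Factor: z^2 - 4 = (z + 2)*(z - 2)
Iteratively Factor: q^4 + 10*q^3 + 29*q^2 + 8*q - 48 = (q + 4)*(q^3 + 6*q^2 + 5*q - 12) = (q + 4)^2*(q^2 + 2*q - 3) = (q - 1)*(q + 4)^2*(q + 3)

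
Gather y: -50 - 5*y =-5*y - 50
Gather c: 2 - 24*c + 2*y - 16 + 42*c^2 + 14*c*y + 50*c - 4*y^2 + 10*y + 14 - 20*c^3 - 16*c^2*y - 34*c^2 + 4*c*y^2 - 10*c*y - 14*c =-20*c^3 + c^2*(8 - 16*y) + c*(4*y^2 + 4*y + 12) - 4*y^2 + 12*y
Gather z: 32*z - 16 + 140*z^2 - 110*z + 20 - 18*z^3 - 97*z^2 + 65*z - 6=-18*z^3 + 43*z^2 - 13*z - 2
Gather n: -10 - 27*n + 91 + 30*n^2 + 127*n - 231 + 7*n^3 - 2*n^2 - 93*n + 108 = 7*n^3 + 28*n^2 + 7*n - 42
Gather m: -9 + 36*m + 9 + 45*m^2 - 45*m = 45*m^2 - 9*m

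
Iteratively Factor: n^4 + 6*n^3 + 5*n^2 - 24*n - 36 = (n + 3)*(n^3 + 3*n^2 - 4*n - 12) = (n - 2)*(n + 3)*(n^2 + 5*n + 6) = (n - 2)*(n + 3)^2*(n + 2)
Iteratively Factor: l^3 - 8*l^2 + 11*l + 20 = (l - 4)*(l^2 - 4*l - 5) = (l - 4)*(l + 1)*(l - 5)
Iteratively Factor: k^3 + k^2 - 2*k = (k + 2)*(k^2 - k) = k*(k + 2)*(k - 1)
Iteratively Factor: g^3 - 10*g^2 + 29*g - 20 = (g - 5)*(g^2 - 5*g + 4) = (g - 5)*(g - 4)*(g - 1)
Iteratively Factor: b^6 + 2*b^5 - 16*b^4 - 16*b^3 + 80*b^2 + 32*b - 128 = (b + 2)*(b^5 - 16*b^3 + 16*b^2 + 48*b - 64) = (b - 2)*(b + 2)*(b^4 + 2*b^3 - 12*b^2 - 8*b + 32) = (b - 2)*(b + 2)*(b + 4)*(b^3 - 2*b^2 - 4*b + 8) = (b - 2)^2*(b + 2)*(b + 4)*(b^2 - 4) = (b - 2)^3*(b + 2)*(b + 4)*(b + 2)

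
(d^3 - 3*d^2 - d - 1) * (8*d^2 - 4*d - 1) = 8*d^5 - 28*d^4 + 3*d^3 - d^2 + 5*d + 1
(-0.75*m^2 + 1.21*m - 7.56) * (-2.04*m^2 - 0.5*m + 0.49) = 1.53*m^4 - 2.0934*m^3 + 14.4499*m^2 + 4.3729*m - 3.7044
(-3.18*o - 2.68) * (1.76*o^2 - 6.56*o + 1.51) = -5.5968*o^3 + 16.144*o^2 + 12.779*o - 4.0468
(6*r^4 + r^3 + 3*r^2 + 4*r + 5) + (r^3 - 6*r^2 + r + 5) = 6*r^4 + 2*r^3 - 3*r^2 + 5*r + 10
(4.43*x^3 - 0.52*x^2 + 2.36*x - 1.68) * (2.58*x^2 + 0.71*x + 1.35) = 11.4294*x^5 + 1.8037*x^4 + 11.7001*x^3 - 3.3608*x^2 + 1.9932*x - 2.268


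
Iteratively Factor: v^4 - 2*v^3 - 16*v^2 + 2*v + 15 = (v - 1)*(v^3 - v^2 - 17*v - 15) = (v - 1)*(v + 3)*(v^2 - 4*v - 5) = (v - 1)*(v + 1)*(v + 3)*(v - 5)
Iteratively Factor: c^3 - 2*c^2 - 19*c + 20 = (c - 5)*(c^2 + 3*c - 4) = (c - 5)*(c - 1)*(c + 4)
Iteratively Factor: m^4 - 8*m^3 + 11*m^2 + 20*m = (m)*(m^3 - 8*m^2 + 11*m + 20) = m*(m + 1)*(m^2 - 9*m + 20) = m*(m - 5)*(m + 1)*(m - 4)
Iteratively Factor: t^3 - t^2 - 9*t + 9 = (t + 3)*(t^2 - 4*t + 3) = (t - 3)*(t + 3)*(t - 1)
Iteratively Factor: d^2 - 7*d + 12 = (d - 4)*(d - 3)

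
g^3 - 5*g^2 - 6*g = g*(g - 6)*(g + 1)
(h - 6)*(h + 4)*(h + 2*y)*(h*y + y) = h^4*y + 2*h^3*y^2 - h^3*y - 2*h^2*y^2 - 26*h^2*y - 52*h*y^2 - 24*h*y - 48*y^2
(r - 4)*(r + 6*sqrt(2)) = r^2 - 4*r + 6*sqrt(2)*r - 24*sqrt(2)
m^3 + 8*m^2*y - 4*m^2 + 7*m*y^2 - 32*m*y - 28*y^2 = (m - 4)*(m + y)*(m + 7*y)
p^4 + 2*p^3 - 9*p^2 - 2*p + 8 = (p - 2)*(p - 1)*(p + 1)*(p + 4)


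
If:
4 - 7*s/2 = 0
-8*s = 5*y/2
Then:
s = 8/7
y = -128/35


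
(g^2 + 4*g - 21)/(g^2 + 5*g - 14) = (g - 3)/(g - 2)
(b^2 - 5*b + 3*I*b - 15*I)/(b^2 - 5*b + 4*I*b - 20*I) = (b + 3*I)/(b + 4*I)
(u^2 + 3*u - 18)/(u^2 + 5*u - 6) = (u - 3)/(u - 1)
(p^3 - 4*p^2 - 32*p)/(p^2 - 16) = p*(p - 8)/(p - 4)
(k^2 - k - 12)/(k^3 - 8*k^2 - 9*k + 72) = (k - 4)/(k^2 - 11*k + 24)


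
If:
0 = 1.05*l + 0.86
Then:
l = -0.82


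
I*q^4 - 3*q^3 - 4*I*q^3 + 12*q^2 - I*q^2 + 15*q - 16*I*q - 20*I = (q - 5)*(q - I)*(q + 4*I)*(I*q + I)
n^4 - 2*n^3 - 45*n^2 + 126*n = n*(n - 6)*(n - 3)*(n + 7)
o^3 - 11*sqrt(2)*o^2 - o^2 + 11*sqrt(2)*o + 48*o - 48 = (o - 1)*(o - 8*sqrt(2))*(o - 3*sqrt(2))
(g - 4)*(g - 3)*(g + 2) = g^3 - 5*g^2 - 2*g + 24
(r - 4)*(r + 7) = r^2 + 3*r - 28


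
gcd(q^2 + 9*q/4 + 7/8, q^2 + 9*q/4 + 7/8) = q^2 + 9*q/4 + 7/8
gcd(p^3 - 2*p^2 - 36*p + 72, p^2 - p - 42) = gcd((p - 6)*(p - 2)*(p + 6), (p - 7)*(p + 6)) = p + 6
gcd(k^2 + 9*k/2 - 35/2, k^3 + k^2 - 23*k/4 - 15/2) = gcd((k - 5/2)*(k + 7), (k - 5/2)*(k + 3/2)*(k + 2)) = k - 5/2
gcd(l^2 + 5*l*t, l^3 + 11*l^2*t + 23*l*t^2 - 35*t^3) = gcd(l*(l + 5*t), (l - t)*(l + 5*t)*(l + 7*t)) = l + 5*t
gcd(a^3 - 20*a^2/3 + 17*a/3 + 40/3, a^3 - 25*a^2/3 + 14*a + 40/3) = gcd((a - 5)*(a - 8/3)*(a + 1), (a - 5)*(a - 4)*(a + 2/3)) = a - 5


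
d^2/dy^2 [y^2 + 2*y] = 2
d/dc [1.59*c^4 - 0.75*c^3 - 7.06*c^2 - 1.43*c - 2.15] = 6.36*c^3 - 2.25*c^2 - 14.12*c - 1.43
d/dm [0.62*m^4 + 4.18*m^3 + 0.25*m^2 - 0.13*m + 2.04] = 2.48*m^3 + 12.54*m^2 + 0.5*m - 0.13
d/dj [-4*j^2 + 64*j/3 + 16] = 64/3 - 8*j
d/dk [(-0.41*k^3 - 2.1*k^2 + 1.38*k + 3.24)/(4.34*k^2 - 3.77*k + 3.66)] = (-1.7794*k^4 + 3.0914*k^3 - 2.574*k^2 - 43.4952*k + 17.2656)/(18.8356*k^4 - 32.7236*k^3 + 45.9817*k^2 - 27.5964*k + 13.3956)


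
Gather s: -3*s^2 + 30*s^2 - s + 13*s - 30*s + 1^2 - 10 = 27*s^2 - 18*s - 9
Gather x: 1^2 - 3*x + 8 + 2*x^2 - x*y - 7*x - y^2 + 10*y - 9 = 2*x^2 + x*(-y - 10) - y^2 + 10*y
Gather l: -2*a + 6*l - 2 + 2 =-2*a + 6*l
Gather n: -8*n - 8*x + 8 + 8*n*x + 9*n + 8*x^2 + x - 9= n*(8*x + 1) + 8*x^2 - 7*x - 1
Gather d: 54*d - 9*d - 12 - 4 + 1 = 45*d - 15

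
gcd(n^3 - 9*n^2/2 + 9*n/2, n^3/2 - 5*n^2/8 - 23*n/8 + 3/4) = n - 3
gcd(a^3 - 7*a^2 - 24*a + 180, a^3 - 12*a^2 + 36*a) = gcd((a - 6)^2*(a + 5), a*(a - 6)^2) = a^2 - 12*a + 36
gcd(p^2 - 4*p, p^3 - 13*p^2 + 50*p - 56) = p - 4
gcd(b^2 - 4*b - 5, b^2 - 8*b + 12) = 1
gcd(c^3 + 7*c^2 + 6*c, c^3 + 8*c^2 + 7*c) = c^2 + c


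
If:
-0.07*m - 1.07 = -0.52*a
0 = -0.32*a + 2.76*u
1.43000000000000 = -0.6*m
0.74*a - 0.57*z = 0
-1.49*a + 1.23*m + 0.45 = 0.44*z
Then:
No Solution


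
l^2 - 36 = (l - 6)*(l + 6)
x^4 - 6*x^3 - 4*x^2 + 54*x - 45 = (x - 5)*(x - 3)*(x - 1)*(x + 3)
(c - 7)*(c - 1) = c^2 - 8*c + 7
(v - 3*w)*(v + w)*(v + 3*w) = v^3 + v^2*w - 9*v*w^2 - 9*w^3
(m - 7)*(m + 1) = m^2 - 6*m - 7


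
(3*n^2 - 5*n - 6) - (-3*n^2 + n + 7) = 6*n^2 - 6*n - 13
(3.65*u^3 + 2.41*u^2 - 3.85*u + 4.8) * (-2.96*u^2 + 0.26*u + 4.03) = -10.804*u^5 - 6.1846*u^4 + 26.7321*u^3 - 5.4967*u^2 - 14.2675*u + 19.344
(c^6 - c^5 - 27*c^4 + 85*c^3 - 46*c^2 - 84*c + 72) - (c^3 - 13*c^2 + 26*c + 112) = c^6 - c^5 - 27*c^4 + 84*c^3 - 33*c^2 - 110*c - 40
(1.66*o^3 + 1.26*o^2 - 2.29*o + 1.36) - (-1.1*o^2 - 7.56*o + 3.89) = 1.66*o^3 + 2.36*o^2 + 5.27*o - 2.53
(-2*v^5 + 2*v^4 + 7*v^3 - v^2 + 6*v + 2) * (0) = 0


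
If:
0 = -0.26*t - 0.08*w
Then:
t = -0.307692307692308*w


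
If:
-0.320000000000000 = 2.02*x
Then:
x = -0.16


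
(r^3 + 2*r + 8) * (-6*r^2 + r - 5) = -6*r^5 + r^4 - 17*r^3 - 46*r^2 - 2*r - 40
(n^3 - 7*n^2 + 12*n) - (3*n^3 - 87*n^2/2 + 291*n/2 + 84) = -2*n^3 + 73*n^2/2 - 267*n/2 - 84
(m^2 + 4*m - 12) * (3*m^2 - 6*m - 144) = 3*m^4 + 6*m^3 - 204*m^2 - 504*m + 1728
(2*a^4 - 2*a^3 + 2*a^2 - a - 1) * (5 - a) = -2*a^5 + 12*a^4 - 12*a^3 + 11*a^2 - 4*a - 5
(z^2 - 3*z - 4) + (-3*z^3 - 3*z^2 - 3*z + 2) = -3*z^3 - 2*z^2 - 6*z - 2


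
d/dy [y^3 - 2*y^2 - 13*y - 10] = 3*y^2 - 4*y - 13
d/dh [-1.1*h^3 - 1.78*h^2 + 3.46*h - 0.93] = -3.3*h^2 - 3.56*h + 3.46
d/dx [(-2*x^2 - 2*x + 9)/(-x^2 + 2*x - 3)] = 6*(-x^2 + 5*x - 2)/(x^4 - 4*x^3 + 10*x^2 - 12*x + 9)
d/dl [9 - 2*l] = -2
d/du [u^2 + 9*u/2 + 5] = 2*u + 9/2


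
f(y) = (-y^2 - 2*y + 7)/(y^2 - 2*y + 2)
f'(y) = (2 - 2*y)*(-y^2 - 2*y + 7)/(y^2 - 2*y + 2)^2 + (-2*y - 2)/(y^2 - 2*y + 2) = 2*(2*y^2 - 9*y + 5)/(y^4 - 4*y^3 + 8*y^2 - 8*y + 4)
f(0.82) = 4.54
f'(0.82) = -1.94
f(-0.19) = 3.04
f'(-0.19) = 2.32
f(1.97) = -0.42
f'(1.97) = -2.64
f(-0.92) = 1.71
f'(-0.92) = 1.36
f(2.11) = -0.75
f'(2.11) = -2.04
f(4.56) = -1.68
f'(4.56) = 0.06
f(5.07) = -1.64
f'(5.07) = 0.07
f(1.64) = 0.73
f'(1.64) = -4.41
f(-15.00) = -0.73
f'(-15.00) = 0.02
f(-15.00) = -0.73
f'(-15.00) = 0.02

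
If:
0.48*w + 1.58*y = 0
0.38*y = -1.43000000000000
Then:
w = 12.39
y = -3.76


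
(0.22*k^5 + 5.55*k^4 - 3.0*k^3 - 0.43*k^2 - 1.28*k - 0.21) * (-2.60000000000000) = -0.572*k^5 - 14.43*k^4 + 7.8*k^3 + 1.118*k^2 + 3.328*k + 0.546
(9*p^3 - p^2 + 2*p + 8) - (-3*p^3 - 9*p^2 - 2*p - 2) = 12*p^3 + 8*p^2 + 4*p + 10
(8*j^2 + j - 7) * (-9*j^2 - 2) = -72*j^4 - 9*j^3 + 47*j^2 - 2*j + 14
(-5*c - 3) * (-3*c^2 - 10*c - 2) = 15*c^3 + 59*c^2 + 40*c + 6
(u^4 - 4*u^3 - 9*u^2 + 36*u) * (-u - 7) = -u^5 - 3*u^4 + 37*u^3 + 27*u^2 - 252*u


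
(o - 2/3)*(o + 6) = o^2 + 16*o/3 - 4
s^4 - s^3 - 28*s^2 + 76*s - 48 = (s - 4)*(s - 2)*(s - 1)*(s + 6)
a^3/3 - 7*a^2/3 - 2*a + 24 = (a/3 + 1)*(a - 6)*(a - 4)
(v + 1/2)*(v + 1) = v^2 + 3*v/2 + 1/2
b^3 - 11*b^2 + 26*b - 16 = (b - 8)*(b - 2)*(b - 1)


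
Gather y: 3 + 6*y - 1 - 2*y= 4*y + 2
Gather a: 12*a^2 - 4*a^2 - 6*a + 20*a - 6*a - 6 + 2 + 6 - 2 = 8*a^2 + 8*a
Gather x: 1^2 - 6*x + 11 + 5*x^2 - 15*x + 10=5*x^2 - 21*x + 22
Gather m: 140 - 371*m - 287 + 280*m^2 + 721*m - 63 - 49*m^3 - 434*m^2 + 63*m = -49*m^3 - 154*m^2 + 413*m - 210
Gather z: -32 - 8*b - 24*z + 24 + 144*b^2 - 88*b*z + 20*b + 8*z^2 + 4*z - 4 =144*b^2 + 12*b + 8*z^2 + z*(-88*b - 20) - 12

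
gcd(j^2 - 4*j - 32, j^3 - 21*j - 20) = j + 4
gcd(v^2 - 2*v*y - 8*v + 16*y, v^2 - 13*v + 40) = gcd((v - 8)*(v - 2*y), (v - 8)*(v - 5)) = v - 8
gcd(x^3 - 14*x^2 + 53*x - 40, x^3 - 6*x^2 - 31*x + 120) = x - 8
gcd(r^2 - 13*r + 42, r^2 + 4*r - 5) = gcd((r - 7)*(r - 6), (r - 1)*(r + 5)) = 1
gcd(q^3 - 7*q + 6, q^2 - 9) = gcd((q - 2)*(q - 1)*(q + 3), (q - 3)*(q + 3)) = q + 3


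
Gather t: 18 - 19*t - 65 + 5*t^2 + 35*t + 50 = 5*t^2 + 16*t + 3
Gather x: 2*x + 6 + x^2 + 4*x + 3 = x^2 + 6*x + 9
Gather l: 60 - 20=40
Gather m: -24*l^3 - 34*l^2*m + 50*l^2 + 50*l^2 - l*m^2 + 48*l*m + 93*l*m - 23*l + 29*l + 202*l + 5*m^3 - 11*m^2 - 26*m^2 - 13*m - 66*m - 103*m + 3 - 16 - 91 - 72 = -24*l^3 + 100*l^2 + 208*l + 5*m^3 + m^2*(-l - 37) + m*(-34*l^2 + 141*l - 182) - 176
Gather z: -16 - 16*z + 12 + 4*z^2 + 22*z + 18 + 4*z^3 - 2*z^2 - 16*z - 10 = 4*z^3 + 2*z^2 - 10*z + 4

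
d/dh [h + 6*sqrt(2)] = 1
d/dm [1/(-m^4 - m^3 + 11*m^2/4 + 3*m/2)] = 8*(8*m^3 + 6*m^2 - 11*m - 3)/(m^2*(4*m^3 + 4*m^2 - 11*m - 6)^2)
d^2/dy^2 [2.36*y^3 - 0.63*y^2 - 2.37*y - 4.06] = 14.16*y - 1.26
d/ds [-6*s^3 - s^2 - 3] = 2*s*(-9*s - 1)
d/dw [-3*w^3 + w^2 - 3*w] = -9*w^2 + 2*w - 3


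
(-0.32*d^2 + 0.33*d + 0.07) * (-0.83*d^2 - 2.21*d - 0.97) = 0.2656*d^4 + 0.4333*d^3 - 0.477*d^2 - 0.4748*d - 0.0679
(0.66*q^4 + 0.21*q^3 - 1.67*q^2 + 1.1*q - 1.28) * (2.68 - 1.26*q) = -0.8316*q^5 + 1.5042*q^4 + 2.667*q^3 - 5.8616*q^2 + 4.5608*q - 3.4304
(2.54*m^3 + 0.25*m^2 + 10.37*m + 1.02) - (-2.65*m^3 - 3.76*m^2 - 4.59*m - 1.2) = 5.19*m^3 + 4.01*m^2 + 14.96*m + 2.22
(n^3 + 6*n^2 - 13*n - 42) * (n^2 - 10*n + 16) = n^5 - 4*n^4 - 57*n^3 + 184*n^2 + 212*n - 672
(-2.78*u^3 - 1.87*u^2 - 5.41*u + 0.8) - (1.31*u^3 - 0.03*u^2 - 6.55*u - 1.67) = -4.09*u^3 - 1.84*u^2 + 1.14*u + 2.47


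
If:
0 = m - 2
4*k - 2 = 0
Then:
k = 1/2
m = 2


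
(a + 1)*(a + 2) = a^2 + 3*a + 2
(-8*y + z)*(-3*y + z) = 24*y^2 - 11*y*z + z^2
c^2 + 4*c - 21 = (c - 3)*(c + 7)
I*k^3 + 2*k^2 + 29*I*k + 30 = (k - 6*I)*(k + 5*I)*(I*k + 1)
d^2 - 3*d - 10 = (d - 5)*(d + 2)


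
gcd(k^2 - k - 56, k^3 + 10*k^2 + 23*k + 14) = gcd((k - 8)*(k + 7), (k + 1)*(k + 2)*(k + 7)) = k + 7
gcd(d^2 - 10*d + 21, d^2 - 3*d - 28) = d - 7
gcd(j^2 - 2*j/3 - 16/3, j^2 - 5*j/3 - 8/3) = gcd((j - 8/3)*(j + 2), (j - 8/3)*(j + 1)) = j - 8/3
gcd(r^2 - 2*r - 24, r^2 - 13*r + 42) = r - 6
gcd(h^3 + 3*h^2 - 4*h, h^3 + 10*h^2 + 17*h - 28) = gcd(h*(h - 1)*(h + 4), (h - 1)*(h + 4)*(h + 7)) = h^2 + 3*h - 4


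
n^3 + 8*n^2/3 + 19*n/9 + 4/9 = (n + 1/3)*(n + 1)*(n + 4/3)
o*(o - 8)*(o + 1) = o^3 - 7*o^2 - 8*o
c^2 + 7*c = c*(c + 7)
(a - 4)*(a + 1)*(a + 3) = a^3 - 13*a - 12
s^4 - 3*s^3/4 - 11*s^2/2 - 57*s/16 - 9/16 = (s - 3)*(s + 1/4)*(s + 1/2)*(s + 3/2)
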